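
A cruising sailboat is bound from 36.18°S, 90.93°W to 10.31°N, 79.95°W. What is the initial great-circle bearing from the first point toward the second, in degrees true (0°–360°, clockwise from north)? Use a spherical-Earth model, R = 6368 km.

14.7°

θ = atan2( sin Δλ·cos φ₂ ,  cos φ₁ sin φ₂ − sin φ₁ cos φ₂ cos Δλ )
  = atan2(+0.1874, +0.7146) = 14.69°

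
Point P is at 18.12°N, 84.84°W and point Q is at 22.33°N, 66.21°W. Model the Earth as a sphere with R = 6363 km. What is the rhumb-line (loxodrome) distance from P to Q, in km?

Δψ = ln[tan(π/4+φ₂/2)/tan(π/4+φ₁/2)] = +0.0783;  Δφ = +0.0735 rad,  Δλ = +0.3252 rad
q = Δφ/Δψ = 0.9381
d = R·√(Δφ² + q²Δλ²) = 6363·0.31374 = 1996 km

1996 km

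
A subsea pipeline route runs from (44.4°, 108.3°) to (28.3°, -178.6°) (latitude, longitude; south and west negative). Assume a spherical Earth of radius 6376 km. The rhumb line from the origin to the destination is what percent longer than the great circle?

Great circle: σ = 1.0303 rad → d_gc = Rσ = 6569.1 km
Rhumb: Δφ = -0.2810, Δλ = +1.2758, Δψ = -0.3513, q = Δφ/Δψ = 0.7999 → d_rh = R√(Δφ²+q²Δλ²) = 6748.8 km
Excess = (6748.8 − 6569.1) / 6569.1 = 179.7 / 6569.1 = 2.74% ≈ 2.7%

2.7%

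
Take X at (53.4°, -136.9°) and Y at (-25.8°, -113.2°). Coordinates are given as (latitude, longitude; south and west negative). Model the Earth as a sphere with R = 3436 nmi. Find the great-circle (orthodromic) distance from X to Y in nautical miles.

cos σ = sin φ₁ sin φ₂ + cos φ₁ cos φ₂ cos Δλ
      = sin(53.40°)sin(-25.80°) + cos(53.40°)cos(-25.80°)cos(23.70°) = 0.1421
σ = 81.830° → d = Rσ = 3436·1.42820 = 4907 nmi

4907 nmi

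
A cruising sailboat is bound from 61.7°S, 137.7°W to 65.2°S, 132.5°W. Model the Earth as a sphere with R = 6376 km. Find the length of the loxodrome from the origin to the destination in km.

467 km

Rhumb course C = atan2(Δλ, Δψ) with Δψ = ln[tan(π/4+φ₂/2)/tan(π/4+φ₁/2)] = -0.1369, Δλ = +0.0908 → C = 146.45°
d = R·|Δφ| / |cos C| = 6376·0.06109 / 0.83340 = 467 km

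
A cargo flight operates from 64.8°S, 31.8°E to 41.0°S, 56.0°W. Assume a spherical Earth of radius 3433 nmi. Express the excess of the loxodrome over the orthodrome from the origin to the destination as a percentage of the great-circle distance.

7.1%

Great circle: σ = 0.9198 rad → d_gc = Rσ = 3157.8 nmi
Rhumb: Δφ = +0.4154, Δλ = -1.5324, Δψ = +0.7124, q = Δφ/Δψ = 0.5831 → d_rh = R√(Δφ²+q²Δλ²) = 3382.9 nmi
Excess = (3382.9 − 3157.8) / 3157.8 = 225.1 / 3157.8 = 7.13% ≈ 7.1%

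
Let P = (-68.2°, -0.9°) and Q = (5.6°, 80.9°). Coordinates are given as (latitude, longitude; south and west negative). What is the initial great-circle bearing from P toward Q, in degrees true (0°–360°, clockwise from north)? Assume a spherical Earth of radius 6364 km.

θ = atan2( sin Δλ·cos φ₂ ,  cos φ₁ sin φ₂ − sin φ₁ cos φ₂ cos Δλ )
  = atan2(+0.9851, +0.1680) = 80.32°

80.3°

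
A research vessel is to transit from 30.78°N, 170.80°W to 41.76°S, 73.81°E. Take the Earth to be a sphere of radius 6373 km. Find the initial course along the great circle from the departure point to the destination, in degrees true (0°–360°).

N = sin Δλ·cos φ₂ = -0.6739;  D = cos φ₁ sin φ₂ − sin φ₁ cos φ₂ cos Δλ = -0.4085
initial course = atan2(N, D) = 238.78°

238.8°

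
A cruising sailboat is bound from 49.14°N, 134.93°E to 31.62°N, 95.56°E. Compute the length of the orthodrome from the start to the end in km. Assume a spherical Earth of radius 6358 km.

3794 km

Haversine: a = sin²(Δφ/2)+cos φ₁ cos φ₂ sin²(Δλ/2) = 0.08641;  σ = 2·atan2(√a,√(1−a))
σ = 34.189° → d = Rσ = 6358·0.59671 = 3794 km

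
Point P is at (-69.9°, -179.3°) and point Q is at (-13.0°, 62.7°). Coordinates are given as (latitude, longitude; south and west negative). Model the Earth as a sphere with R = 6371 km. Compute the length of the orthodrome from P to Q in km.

cos σ = sin φ₁ sin φ₂ + cos φ₁ cos φ₂ cos Δλ
      = sin(-69.90°)sin(-13.00°) + cos(-69.90°)cos(-13.00°)cos(-118.00°) = 0.0540
σ = 86.902° → d = Rσ = 6371·1.51672 = 9663 km

9663 km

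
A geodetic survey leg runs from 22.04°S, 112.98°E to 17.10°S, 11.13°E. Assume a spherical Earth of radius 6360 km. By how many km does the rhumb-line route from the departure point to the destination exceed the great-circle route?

Great circle: cos σ = sin φ₁ sin φ₂ + cos φ₁ cos φ₂ cos Δλ,  σ = 1.6424 rad → d_gc = 10445.96 km
Rhumb line: Δψ = +0.0915, q = Δφ/Δψ = 0.9419, d_rh = R√(Δφ²+q²Δλ²) = 10662.53 km
Excess = 10662.53 − 10445.96 = 216.57 ≈ 217 km

217 km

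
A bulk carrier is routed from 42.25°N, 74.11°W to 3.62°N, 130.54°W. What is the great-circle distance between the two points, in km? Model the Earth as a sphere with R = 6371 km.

Haversine: a = sin²(Δφ/2)+cos φ₁ cos φ₂ sin²(Δλ/2) = 0.27453;  σ = 2·atan2(√a,√(1−a))
σ = 63.196° → d = Rσ = 6371·1.10297 = 7027 km

7027 km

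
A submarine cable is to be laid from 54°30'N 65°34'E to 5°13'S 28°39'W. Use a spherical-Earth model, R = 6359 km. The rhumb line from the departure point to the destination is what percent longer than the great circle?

Great circle: σ = 1.6876 rad → d_gc = Rσ = 10731.5 km
Rhumb: Δφ = -1.0423, Δλ = -1.6444, Δψ = -1.2303, q = Δφ/Δψ = 0.8472 → d_rh = R√(Δφ²+q²Δλ²) = 11063.4 km
Excess = (11063.4 − 10731.5) / 10731.5 = 331.9 / 10731.5 = 3.09% ≈ 3.1%

3.1%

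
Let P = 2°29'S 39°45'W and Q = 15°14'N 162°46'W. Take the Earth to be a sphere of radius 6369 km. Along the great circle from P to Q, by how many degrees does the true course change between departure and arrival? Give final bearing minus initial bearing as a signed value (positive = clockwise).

-23.4°

At departure: θ₁ = atan2(sin Δλ cos φ₂, cos φ₁ sin φ₂ − sin φ₁ cos φ₂ cos Δλ) = 286.50°
At arrival: θ₂ = atan2(sin Δλ cos φ₁, −cos φ₂ sin φ₁ + sin φ₂ cos φ₁ cos Δλ) = 263.11°
Δθ = θ₂ − θ₁ = -23.4°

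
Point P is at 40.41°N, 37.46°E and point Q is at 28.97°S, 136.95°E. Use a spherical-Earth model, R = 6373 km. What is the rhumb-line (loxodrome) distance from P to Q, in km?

12871 km

Δψ = ln[tan(π/4+φ₂/2)/tan(π/4+φ₁/2)] = -1.3009;  Δφ = -1.2109 rad,  Δλ = +1.7364 rad
q = Δφ/Δψ = 0.9308
d = R·√(Δφ² + q²Δλ²) = 6373·2.01956 = 12871 km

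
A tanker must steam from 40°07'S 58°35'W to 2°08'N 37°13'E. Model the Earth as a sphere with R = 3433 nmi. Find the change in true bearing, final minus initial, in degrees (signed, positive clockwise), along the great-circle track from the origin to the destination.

-42.2°

At departure: θ₁ = atan2(sin Δλ cos φ₂, cos φ₁ sin φ₂ − sin φ₁ cos φ₂ cos Δλ) = 92.11°
At arrival: θ₂ = atan2(sin Δλ cos φ₁, −cos φ₂ sin φ₁ + sin φ₂ cos φ₁ cos Δλ) = 49.88°
Δθ = θ₂ − θ₁ = -42.2°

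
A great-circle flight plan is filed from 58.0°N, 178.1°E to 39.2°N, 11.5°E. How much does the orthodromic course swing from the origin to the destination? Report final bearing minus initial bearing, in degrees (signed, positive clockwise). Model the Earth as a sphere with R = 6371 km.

At departure: θ₁ = atan2(sin Δλ cos φ₂, cos φ₁ sin φ₂ − sin φ₁ cos φ₂ cos Δλ) = 349.56°
At arrival: θ₂ = atan2(sin Δλ cos φ₁, −cos φ₂ sin φ₁ + sin φ₂ cos φ₁ cos Δλ) = 187.12°
Δθ = θ₂ − θ₁ = -162.4°

-162.4°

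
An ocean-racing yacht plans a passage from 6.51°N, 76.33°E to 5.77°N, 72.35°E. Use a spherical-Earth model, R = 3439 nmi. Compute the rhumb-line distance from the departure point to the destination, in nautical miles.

Rhumb course C = atan2(Δλ, Δψ) with Δψ = ln[tan(π/4+φ₂/2)/tan(π/4+φ₁/2)] = -0.0130, Δλ = -0.0695 → C = 259.41°
d = R·|Δφ| / |cos C| = 3439·0.01292 / 0.18382 = 242 nmi

242 nmi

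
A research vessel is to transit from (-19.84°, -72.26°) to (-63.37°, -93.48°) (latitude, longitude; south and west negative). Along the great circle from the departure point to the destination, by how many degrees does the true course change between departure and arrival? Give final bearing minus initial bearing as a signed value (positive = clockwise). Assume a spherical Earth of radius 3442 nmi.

At departure: θ₁ = atan2(sin Δλ cos φ₂, cos φ₁ sin φ₂ − sin φ₁ cos φ₂ cos Δλ) = 193.07°
At arrival: θ₂ = atan2(sin Δλ cos φ₁, −cos φ₂ sin φ₁ + sin φ₂ cos φ₁ cos Δλ) = 208.32°
Δθ = θ₂ − θ₁ = +15.3°

+15.3°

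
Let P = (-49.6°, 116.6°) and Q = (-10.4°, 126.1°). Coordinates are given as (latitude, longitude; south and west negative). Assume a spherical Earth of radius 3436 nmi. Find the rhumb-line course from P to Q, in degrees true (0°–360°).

11.5°

Δψ = ln[tan(π/4+φ₂/2)/tan(π/4+φ₁/2)] = +0.8173
Δλ = +0.1658 rad (taken the short way round)
course = atan2(Δλ, Δψ) = 11.47°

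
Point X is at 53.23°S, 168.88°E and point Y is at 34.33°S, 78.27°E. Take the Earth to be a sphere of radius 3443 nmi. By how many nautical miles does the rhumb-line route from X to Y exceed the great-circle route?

228 nmi

Great circle: cos σ = sin φ₁ sin φ₂ + cos φ₁ cos φ₂ cos Δλ,  σ = 1.1080 rad → d_gc = 3814.7 nmi
Rhumb line: Δψ = +0.4629, q = Δφ/Δψ = 0.7126, d_rh = R√(Δφ²+q²Δλ²) = 4042.9 nmi
Excess = 4042.9 − 3814.7 = 228.2 ≈ 228 nmi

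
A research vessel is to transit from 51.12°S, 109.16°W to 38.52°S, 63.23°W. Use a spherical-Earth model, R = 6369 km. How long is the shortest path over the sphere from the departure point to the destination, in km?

cos σ = sin φ₁ sin φ₂ + cos φ₁ cos φ₂ cos Δλ
      = sin(-51.12°)sin(-38.52°) + cos(-51.12°)cos(-38.52°)cos(45.93°) = 0.8264
σ = 34.270° → d = Rσ = 6369·0.59812 = 3809 km

3809 km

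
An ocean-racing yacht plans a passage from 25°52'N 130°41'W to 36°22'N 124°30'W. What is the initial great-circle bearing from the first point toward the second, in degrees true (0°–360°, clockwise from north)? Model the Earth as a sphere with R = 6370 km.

25.2°

N = sin Δλ·cos φ₂ = +0.0867;  D = cos φ₁ sin φ₂ − sin φ₁ cos φ₂ cos Δλ = +0.1843
initial course = atan2(N, D) = 25.20°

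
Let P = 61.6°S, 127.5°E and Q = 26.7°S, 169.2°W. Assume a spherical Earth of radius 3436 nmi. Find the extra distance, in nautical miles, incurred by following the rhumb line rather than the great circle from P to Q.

Great circle: cos σ = sin φ₁ sin φ₂ + cos φ₁ cos φ₂ cos Δλ,  σ = 0.9445 rad → d_gc = 3245.2 nmi
Rhumb line: Δψ = +0.8904, q = Δφ/Δψ = 0.6841, d_rh = R√(Δφ²+q²Δλ²) = 3335.4 nmi
Excess = 3335.4 − 3245.2 = 90.2 ≈ 90 nmi

90 nmi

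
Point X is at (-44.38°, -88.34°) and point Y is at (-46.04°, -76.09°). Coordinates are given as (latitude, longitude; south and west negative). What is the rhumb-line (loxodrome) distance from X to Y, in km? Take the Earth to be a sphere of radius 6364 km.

976 km

Δψ = ln[tan(π/4+φ₂/2)/tan(π/4+φ₁/2)] = -0.0411;  Δφ = -0.0290 rad,  Δλ = +0.2138 rad
q = Δφ/Δψ = 0.7044
d = R·√(Δφ² + q²Δλ²) = 6364·0.15337 = 976 km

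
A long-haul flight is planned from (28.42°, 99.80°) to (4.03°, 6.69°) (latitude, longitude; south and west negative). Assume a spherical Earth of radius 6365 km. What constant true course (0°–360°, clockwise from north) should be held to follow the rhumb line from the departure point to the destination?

Δψ = ln[tan(π/4+φ₂/2)/tan(π/4+φ₁/2)] = -0.4473
Δλ = -1.6251 rad (taken the short way round)
course = atan2(Δλ, Δψ) = 254.61°

254.6°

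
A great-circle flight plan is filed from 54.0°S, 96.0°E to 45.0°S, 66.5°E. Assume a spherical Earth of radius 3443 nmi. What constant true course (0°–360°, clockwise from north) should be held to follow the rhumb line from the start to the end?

Δψ = ln[tan(π/4+φ₂/2)/tan(π/4+φ₁/2)] = +0.2428
Δλ = -0.5149 rad (taken the short way round)
course = atan2(Δλ, Δψ) = 295.25°

295.2°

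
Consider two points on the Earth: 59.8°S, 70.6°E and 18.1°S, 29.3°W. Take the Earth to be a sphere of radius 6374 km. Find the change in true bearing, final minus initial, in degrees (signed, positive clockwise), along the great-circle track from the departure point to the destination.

+77.3°

At departure: θ₁ = atan2(sin Δλ cos φ₂, cos φ₁ sin φ₂ − sin φ₁ cos φ₂ cos Δλ) = 252.37°
At arrival: θ₂ = atan2(sin Δλ cos φ₁, −cos φ₂ sin φ₁ + sin φ₂ cos φ₁ cos Δλ) = 329.71°
Δθ = θ₂ − θ₁ = +77.3°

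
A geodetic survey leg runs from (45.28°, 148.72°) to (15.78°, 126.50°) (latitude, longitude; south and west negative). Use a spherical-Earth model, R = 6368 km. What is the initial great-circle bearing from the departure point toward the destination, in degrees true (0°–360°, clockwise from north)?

219.5°

N = sin Δλ·cos φ₂ = -0.3639;  D = cos φ₁ sin φ₂ − sin φ₁ cos φ₂ cos Δλ = -0.4416
initial course = atan2(N, D) = 219.49°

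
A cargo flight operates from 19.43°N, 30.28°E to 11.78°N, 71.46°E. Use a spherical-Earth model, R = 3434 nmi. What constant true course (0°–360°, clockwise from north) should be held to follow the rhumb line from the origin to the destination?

Δψ = ln[tan(π/4+φ₂/2)/tan(π/4+φ₁/2)] = -0.1387
Δλ = +0.7187 rad (taken the short way round)
course = atan2(Δλ, Δψ) = 100.93°

100.9°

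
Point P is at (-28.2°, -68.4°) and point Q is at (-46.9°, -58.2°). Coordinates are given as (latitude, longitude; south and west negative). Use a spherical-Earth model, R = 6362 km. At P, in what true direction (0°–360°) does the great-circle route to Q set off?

θ = atan2( sin Δλ·cos φ₂ ,  cos φ₁ sin φ₂ − sin φ₁ cos φ₂ cos Δλ )
  = atan2(+0.1210, -0.3257) = 159.62°

159.6°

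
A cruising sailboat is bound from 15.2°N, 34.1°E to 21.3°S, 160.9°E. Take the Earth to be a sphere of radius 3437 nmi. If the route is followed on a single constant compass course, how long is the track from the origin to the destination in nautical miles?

Rhumb course C = atan2(Δλ, Δψ) with Δψ = ln[tan(π/4+φ₂/2)/tan(π/4+φ₁/2)] = -0.6491, Δλ = +2.2131 → C = 106.35°
d = R·|Δφ| / |cos C| = 3437·0.63705 / 0.28144 = 7780 nmi

7780 nmi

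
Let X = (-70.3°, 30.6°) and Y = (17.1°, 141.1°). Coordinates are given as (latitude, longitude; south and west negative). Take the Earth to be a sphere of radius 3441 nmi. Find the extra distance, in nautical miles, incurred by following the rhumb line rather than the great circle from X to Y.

418 nmi

Great circle: cos σ = sin φ₁ sin φ₂ + cos φ₁ cos φ₂ cos Δλ,  σ = 1.9711 rad → d_gc = 6782.4 nmi
Rhumb line: Δψ = +2.0538, q = Δφ/Δψ = 0.7427, d_rh = R√(Δφ²+q²Δλ²) = 7200.4 nmi
Excess = 7200.4 − 6782.4 = 418.0 ≈ 418 nmi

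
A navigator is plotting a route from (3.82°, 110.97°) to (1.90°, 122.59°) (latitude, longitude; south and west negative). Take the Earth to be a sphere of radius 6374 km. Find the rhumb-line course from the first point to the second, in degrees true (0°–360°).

Δψ = ln[tan(π/4+φ₂/2)/tan(π/4+φ₁/2)] = -0.0336
Δλ = +0.2028 rad (taken the short way round)
course = atan2(Δλ, Δψ) = 99.39°

99.4°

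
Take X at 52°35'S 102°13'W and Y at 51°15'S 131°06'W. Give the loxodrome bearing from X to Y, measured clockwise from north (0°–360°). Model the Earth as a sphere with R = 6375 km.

Meridional parts: M(φ₁)=-1.0828, M(φ₂)=-1.0451 → ΔM = +0.0377;  Δλ = -0.5041 rad
tan C = Δλ / ΔM = -13.3603 → C = 274.28°

274.3°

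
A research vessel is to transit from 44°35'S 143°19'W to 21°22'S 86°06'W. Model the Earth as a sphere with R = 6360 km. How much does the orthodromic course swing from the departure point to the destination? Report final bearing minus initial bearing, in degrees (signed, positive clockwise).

-33.7°

At departure: θ₁ = atan2(sin Δλ cos φ₂, cos φ₁ sin φ₂ − sin φ₁ cos φ₂ cos Δλ) = 83.12°
At arrival: θ₂ = atan2(sin Δλ cos φ₁, −cos φ₂ sin φ₁ + sin φ₂ cos φ₁ cos Δλ) = 49.40°
Δθ = θ₂ − θ₁ = -33.7°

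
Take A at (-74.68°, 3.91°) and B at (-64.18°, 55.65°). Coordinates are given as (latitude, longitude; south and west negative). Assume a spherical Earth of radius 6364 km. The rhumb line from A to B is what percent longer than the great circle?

3.0%

Great circle: σ = 0.3498 rad → d_gc = Rσ = 2226.2 km
Rhumb: Δφ = +0.1833, Δλ = +0.9030, Δψ = +0.5331, q = Δφ/Δψ = 0.3437 → d_rh = R√(Δφ²+q²Δλ²) = 2294.0 km
Excess = (2294.0 − 2226.2) / 2226.2 = 67.8 / 2226.2 = 3.046% ≈ 3.0%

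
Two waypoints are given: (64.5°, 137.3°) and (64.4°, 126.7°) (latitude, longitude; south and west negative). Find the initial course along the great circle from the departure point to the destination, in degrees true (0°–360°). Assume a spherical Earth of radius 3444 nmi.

273.5°

θ = atan2( sin Δλ·cos φ₂ ,  cos φ₁ sin φ₂ − sin φ₁ cos φ₂ cos Δλ )
  = atan2(-0.0795, +0.0049) = 273.53°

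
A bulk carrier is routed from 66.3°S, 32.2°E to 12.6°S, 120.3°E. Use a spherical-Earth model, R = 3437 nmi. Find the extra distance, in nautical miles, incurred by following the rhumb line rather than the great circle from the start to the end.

Great circle: cos σ = sin φ₁ sin φ₂ + cos φ₁ cos φ₂ cos Δλ,  σ = 1.3564 rad → d_gc = 4661.97 nmi
Rhumb line: Δψ = +1.3398, q = Δφ/Δψ = 0.6995, d_rh = R√(Δφ²+q²Δλ²) = 4903.51 nmi
Excess = 4903.51 − 4661.97 = 241.54 ≈ 242 nmi

242 nmi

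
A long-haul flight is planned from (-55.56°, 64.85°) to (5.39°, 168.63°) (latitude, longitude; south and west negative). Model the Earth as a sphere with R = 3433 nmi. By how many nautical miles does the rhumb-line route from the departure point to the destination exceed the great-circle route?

Great circle: cos σ = sin φ₁ sin φ₂ + cos φ₁ cos φ₂ cos Δλ,  σ = 1.7840 rad → d_gc = 6124.4 nmi
Rhumb line: Δψ = +1.2656, q = Δφ/Δψ = 0.8405, d_rh = R√(Δφ²+q²Δλ²) = 6376.0 nmi
Excess = 6376.0 − 6124.4 = 251.6 ≈ 252 nmi

252 nmi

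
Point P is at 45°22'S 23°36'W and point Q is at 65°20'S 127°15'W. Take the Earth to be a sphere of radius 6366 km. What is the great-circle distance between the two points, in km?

Haversine: a = sin²(Δφ/2)+cos φ₁ cos φ₂ sin²(Δλ/2) = 0.21126;  σ = 2·atan2(√a,√(1−a))
σ = 54.726° → d = Rσ = 6366·0.95515 = 6080 km

6080 km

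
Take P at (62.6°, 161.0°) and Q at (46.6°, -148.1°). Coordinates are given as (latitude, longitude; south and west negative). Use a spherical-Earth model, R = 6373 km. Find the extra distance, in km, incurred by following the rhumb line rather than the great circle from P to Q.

Great circle: cos σ = sin φ₁ sin φ₂ + cos φ₁ cos φ₂ cos Δλ,  σ = 0.5652 rad → d_gc = 3602.0 km
Rhumb line: Δψ = -0.4901, q = Δφ/Δψ = 0.5698, d_rh = R√(Δφ²+q²Δλ²) = 3684.4 km
Excess = 3684.4 − 3602.0 = 82.4 ≈ 82 km

82 km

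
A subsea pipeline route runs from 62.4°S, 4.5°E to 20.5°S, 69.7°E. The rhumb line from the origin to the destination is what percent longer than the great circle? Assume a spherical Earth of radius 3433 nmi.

2.7%

Great circle: σ = 1.0560 rad → d_gc = Rσ = 3625.2 nmi
Rhumb: Δφ = +0.7313, Δλ = +1.1380, Δψ = +1.0383, q = Δφ/Δψ = 0.7043 → d_rh = R√(Δφ²+q²Δλ²) = 3724.8 nmi
Excess = (3724.8 − 3625.2) / 3625.2 = 99.6 / 3625.2 = 2.747% ≈ 2.7%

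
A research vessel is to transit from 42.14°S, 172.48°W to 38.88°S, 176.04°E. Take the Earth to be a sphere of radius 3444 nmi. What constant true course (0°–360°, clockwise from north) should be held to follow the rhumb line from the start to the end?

290.5°

Meridional parts: M(φ₁)=-0.8125, M(φ₂)=-0.7376 → ΔM = +0.0749;  Δλ = -0.2004 rad
tan C = Δλ / ΔM = -2.6765 → C = 290.49°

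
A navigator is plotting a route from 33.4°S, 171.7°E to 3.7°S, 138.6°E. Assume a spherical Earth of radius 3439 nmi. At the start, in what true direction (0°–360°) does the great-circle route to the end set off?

306.7°

θ = atan2( sin Δλ·cos φ₂ ,  cos φ₁ sin φ₂ − sin φ₁ cos φ₂ cos Δλ )
  = atan2(-0.5450, +0.4063) = 306.71°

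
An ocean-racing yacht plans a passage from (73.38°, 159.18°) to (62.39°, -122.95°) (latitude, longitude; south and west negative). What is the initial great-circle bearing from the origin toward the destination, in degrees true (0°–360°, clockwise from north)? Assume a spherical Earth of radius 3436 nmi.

70.5°

θ = atan2( sin Δλ·cos φ₂ ,  cos φ₁ sin φ₂ − sin φ₁ cos φ₂ cos Δλ )
  = atan2(+0.4531, +0.1601) = 70.54°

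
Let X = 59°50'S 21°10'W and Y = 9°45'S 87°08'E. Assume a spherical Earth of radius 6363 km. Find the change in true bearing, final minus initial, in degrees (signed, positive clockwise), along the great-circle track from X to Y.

-82.2°

At departure: θ₁ = atan2(sin Δλ cos φ₂, cos φ₁ sin φ₂ − sin φ₁ cos φ₂ cos Δλ) = 110.65°
At arrival: θ₂ = atan2(sin Δλ cos φ₁, −cos φ₂ sin φ₁ + sin φ₂ cos φ₁ cos Δλ) = 28.50°
Δθ = θ₂ − θ₁ = -82.2°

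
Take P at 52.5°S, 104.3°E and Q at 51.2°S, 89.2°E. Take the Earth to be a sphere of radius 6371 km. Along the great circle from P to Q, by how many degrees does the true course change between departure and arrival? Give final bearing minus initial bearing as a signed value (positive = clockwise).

Initial bearing θ₁ = atan2(sin Δλ cos φ₂, cos φ₁ sin φ₂ − sin φ₁ cos φ₂ cos Δλ) = 271.94°
Final bearing θ₂ = (initial bearing from the destination back to the start) + 180° = 283.84°
Δθ = θ₂ − θ₁ = +11.9°

+11.9°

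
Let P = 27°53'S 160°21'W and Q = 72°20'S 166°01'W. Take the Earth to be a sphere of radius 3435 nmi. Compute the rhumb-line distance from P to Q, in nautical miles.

Δψ = ln[tan(π/4+φ₂/2)/tan(π/4+φ₁/2)] = -1.3546;  Δφ = -0.7758 rad,  Δλ = -0.0989 rad
q = Δφ/Δψ = 0.5727
d = R·√(Δφ² + q²Δλ²) = 3435·0.77786 = 2672 nmi

2672 nmi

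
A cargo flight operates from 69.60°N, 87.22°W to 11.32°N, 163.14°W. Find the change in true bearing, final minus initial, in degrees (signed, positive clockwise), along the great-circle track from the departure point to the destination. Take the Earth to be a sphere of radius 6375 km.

At departure: θ₁ = atan2(sin Δλ cos φ₂, cos φ₁ sin φ₂ − sin φ₁ cos φ₂ cos Δλ) = 260.73°
At arrival: θ₂ = atan2(sin Δλ cos φ₁, −cos φ₂ sin φ₁ + sin φ₂ cos φ₁ cos Δλ) = 200.54°
Δθ = θ₂ − θ₁ = -60.2°

-60.2°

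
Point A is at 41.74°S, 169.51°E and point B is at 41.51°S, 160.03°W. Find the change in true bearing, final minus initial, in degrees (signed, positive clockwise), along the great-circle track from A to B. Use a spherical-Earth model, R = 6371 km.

Initial bearing θ₁ = atan2(sin Δλ cos φ₂, cos φ₁ sin φ₂ − sin φ₁ cos φ₂ cos Δλ) = 99.69°
Final bearing θ₂ = (initial bearing from the destination back to the start) + 180° = 79.18°
Δθ = θ₂ − θ₁ = -20.5°

-20.5°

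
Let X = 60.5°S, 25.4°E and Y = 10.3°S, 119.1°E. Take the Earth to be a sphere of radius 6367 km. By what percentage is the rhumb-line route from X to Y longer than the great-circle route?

Great circle: σ = 1.4461 rad → d_gc = Rσ = 9207.4 km
Rhumb: Δφ = +0.8762, Δλ = +1.6354, Δψ = +1.1538, q = Δφ/Δψ = 0.7594 → d_rh = R√(Δφ²+q²Δλ²) = 9676.6 km
Excess = (9676.6 − 9207.4) / 9207.4 = 469.2 / 9207.4 = 5.10% ≈ 5.1%

5.1%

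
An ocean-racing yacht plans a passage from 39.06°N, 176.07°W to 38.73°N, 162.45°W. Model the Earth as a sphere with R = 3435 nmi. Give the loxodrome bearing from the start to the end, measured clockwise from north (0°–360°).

Δψ = ln[tan(π/4+φ₂/2)/tan(π/4+φ₁/2)] = -0.0074
Δλ = +0.2377 rad (taken the short way round)
course = atan2(Δλ, Δψ) = 91.78°

91.8°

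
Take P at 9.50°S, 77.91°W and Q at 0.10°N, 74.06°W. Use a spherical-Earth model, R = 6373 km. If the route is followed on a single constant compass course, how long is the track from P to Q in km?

Δψ = ln[tan(π/4+φ₂/2)/tan(π/4+φ₁/2)] = +0.1683;  Δφ = +0.1676 rad,  Δλ = +0.0672 rad
q = Δφ/Δψ = 0.9955
d = R·√(Δφ² + q²Δλ²) = 6373·0.18041 = 1150 km

1150 km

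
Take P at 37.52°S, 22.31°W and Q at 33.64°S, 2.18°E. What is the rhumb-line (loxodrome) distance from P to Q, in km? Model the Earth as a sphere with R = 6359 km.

2251 km

Δψ = ln[tan(π/4+φ₂/2)/tan(π/4+φ₁/2)] = +0.0833;  Δφ = +0.0677 rad,  Δλ = +0.4274 rad
q = Δφ/Δψ = 0.8130
d = R·√(Δφ² + q²Δλ²) = 6359·0.35403 = 2251 km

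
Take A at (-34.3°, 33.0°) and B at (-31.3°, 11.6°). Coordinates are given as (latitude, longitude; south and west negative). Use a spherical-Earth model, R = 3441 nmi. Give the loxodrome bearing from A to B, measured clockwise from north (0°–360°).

Meridional parts: M(φ₁)=-0.6380, M(φ₂)=-0.5757 → ΔM = +0.0623;  Δλ = -0.3735 rad
tan C = Δλ / ΔM = -5.9948 → C = 279.47°

279.5°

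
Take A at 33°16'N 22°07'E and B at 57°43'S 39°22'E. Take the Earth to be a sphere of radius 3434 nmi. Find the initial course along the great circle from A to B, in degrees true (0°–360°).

170.9°

θ = atan2( sin Δλ·cos φ₂ ,  cos φ₁ sin φ₂ − sin φ₁ cos φ₂ cos Δλ )
  = atan2(+0.1584, -0.9867) = 170.88°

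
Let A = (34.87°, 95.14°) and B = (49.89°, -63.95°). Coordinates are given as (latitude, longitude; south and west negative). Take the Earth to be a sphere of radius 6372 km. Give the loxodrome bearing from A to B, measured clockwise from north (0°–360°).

277.3°

Meridional parts: M(φ₁)=+0.6501, M(φ₂)=+1.0077 → ΔM = +0.3576;  Δλ = -2.7766 rad
tan C = Δλ / ΔM = -7.7640 → C = 277.34°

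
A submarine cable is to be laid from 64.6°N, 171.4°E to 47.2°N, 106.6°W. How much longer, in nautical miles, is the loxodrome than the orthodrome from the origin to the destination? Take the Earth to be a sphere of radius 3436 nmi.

177 nmi

Great circle: cos σ = sin φ₁ sin φ₂ + cos φ₁ cos φ₂ cos Δλ,  σ = 0.7907 rad → d_gc = 2716.8 nmi
Rhumb line: Δψ = -0.5533, q = Δφ/Δψ = 0.5489, d_rh = R√(Δφ²+q²Δλ²) = 2893.7 nmi
Excess = 2893.7 − 2716.8 = 176.9 ≈ 177 nmi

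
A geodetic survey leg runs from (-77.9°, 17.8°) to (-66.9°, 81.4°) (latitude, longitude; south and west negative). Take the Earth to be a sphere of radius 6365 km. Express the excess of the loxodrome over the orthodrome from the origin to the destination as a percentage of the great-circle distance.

Great circle: σ = 0.3598 rad → d_gc = Rσ = 2290.4 km
Rhumb: Δφ = +0.1920, Δλ = +1.1100, Δψ = +0.6566, q = Δφ/Δψ = 0.2924 → d_rh = R√(Δφ²+q²Δλ²) = 2400.3 km
Excess = (2400.3 − 2290.4) / 2290.4 = 109.9 / 2290.4 = 4.80% ≈ 4.8%

4.8%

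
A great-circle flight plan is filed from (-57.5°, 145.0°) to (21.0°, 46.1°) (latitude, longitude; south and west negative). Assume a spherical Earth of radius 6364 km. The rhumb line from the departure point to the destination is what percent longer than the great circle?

Great circle: σ = 1.9604 rad → d_gc = Rσ = 12476.2 km
Rhumb: Δφ = +1.3701, Δλ = -1.7261, Δψ = +1.6078, q = Δφ/Δψ = 0.8521 → d_rh = R√(Δφ²+q²Δλ²) = 12792.6 km
Excess = (12792.6 − 12476.2) / 12476.2 = 316.4 / 12476.2 = 2.54% ≈ 2.5%

2.5%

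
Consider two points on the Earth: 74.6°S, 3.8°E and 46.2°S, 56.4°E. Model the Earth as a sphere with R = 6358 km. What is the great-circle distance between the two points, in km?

4011 km

cos σ = sin φ₁ sin φ₂ + cos φ₁ cos φ₂ cos Δλ
      = sin(-74.60°)sin(-46.20°) + cos(-74.60°)cos(-46.20°)cos(52.60°) = 0.8075
σ = 36.149° → d = Rσ = 6358·0.63092 = 4011 km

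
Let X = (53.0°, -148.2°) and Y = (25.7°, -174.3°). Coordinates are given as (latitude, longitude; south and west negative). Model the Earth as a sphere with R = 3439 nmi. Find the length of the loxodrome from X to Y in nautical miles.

2022 nmi

Δψ = ln[tan(π/4+φ₂/2)/tan(π/4+φ₁/2)] = -0.6304;  Δφ = -0.4765 rad,  Δλ = -0.4555 rad
q = Δφ/Δψ = 0.7558
d = R·√(Δφ² + q²Δλ²) = 3439·0.58784 = 2022 nmi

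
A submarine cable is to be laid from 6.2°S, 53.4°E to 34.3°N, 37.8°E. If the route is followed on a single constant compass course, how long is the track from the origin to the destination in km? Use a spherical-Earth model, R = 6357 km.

Δψ = ln[tan(π/4+φ₂/2)/tan(π/4+φ₁/2)] = +0.7464;  Δφ = +0.7069 rad,  Δλ = -0.2723 rad
q = Δφ/Δψ = 0.9470
d = R·√(Δφ² + q²Δλ²) = 6357·0.75242 = 4783 km

4783 km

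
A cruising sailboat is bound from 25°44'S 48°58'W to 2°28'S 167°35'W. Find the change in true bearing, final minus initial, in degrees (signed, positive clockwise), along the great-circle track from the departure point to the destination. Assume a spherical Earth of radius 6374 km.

+45.5°

At departure: θ₁ = atan2(sin Δλ cos φ₂, cos φ₁ sin φ₂ − sin φ₁ cos φ₂ cos Δλ) = 254.30°
At arrival: θ₂ = atan2(sin Δλ cos φ₁, −cos φ₂ sin φ₁ + sin φ₂ cos φ₁ cos Δλ) = 299.77°
Δθ = θ₂ − θ₁ = +45.5°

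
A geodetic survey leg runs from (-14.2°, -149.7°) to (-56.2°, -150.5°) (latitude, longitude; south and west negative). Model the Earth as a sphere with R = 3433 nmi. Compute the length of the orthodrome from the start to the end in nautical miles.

cos σ = sin φ₁ sin φ₂ + cos φ₁ cos φ₂ cos Δλ
      = sin(-14.20°)sin(-56.20°) + cos(-14.20°)cos(-56.20°)cos(-0.80°) = 0.7431
σ = 42.005° → d = Rσ = 3433·0.73312 = 2517 nmi

2517 nmi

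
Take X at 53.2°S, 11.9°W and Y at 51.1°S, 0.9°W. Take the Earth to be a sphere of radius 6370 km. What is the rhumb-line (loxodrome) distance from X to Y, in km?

786 km

Rhumb course C = atan2(Δλ, Δψ) with Δψ = ln[tan(π/4+φ₂/2)/tan(π/4+φ₁/2)] = +0.0597, Δλ = +0.1920 → C = 72.71°
d = R·|Δφ| / |cos C| = 6370·0.03665 / 0.29715 = 786 km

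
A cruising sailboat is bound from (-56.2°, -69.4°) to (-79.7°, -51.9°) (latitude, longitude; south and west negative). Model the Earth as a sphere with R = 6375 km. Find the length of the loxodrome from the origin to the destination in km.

Rhumb course C = atan2(Δλ, Δψ) with Δψ = ln[tan(π/4+φ₂/2)/tan(π/4+φ₁/2)] = -1.2152, Δλ = +0.3054 → C = 165.89°
d = R·|Δφ| / |cos C| = 6375·0.41015 / 0.96984 = 2696 km

2696 km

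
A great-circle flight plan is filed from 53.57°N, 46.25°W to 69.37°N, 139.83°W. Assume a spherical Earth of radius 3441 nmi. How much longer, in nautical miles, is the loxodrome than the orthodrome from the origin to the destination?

245 nmi

Great circle: cos σ = sin φ₁ sin φ₂ + cos φ₁ cos φ₂ cos Δλ,  σ = 0.7378 rad → d_gc = 2538.9 nmi
Rhumb line: Δψ = +0.5923, q = Δφ/Δψ = 0.4656, d_rh = R√(Δφ²+q²Δλ²) = 2783.5 nmi
Excess = 2783.5 − 2538.9 = 244.6 ≈ 245 nmi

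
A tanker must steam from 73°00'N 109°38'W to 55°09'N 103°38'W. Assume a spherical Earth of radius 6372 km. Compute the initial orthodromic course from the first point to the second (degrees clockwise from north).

168.9°

θ = atan2( sin Δλ·cos φ₂ ,  cos φ₁ sin φ₂ − sin φ₁ cos φ₂ cos Δλ )
  = atan2(+0.0597, -0.3035) = 168.87°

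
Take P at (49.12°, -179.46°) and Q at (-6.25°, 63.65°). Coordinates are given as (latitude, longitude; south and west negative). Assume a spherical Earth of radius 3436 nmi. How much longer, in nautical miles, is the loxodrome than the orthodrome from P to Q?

291 nmi

Great circle: cos σ = sin φ₁ sin φ₂ + cos φ₁ cos φ₂ cos Δλ,  σ = 1.9569 rad → d_gc = 6723.8 nmi
Rhumb line: Δψ = -1.0963, q = Δφ/Δψ = 0.8815, d_rh = R√(Δφ²+q²Δλ²) = 7014.8 nmi
Excess = 7014.8 − 6723.8 = 291.0 ≈ 291 nmi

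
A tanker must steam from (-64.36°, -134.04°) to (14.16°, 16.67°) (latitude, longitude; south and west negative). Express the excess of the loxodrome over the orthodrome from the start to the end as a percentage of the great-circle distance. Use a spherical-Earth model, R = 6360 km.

Great circle: σ = 2.1975 rad → d_gc = Rσ = 13976.0 km
Rhumb: Δφ = +1.3704, Δλ = +2.6304, Δψ = +1.7300, q = Δφ/Δψ = 0.7921 → d_rh = R√(Δφ²+q²Δλ²) = 15861.4 km
Excess = (15861.4 − 13976.0) / 13976.0 = 1885.4 / 13976.0 = 13.49% ≈ 13.5%

13.5%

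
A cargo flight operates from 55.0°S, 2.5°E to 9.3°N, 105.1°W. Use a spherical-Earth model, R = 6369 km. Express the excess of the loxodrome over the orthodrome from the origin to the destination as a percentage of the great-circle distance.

Great circle: σ = 1.8792 rad → d_gc = Rσ = 11968.6 km
Rhumb: Δφ = +1.1222, Δλ = -1.8780, Δψ = +1.3173, q = Δφ/Δψ = 0.8520 → d_rh = R√(Δφ²+q²Δλ²) = 12446.9 km
Excess = (12446.9 − 11968.6) / 11968.6 = 478.3 / 11968.6 = 4.00% ≈ 4.0%

4.0%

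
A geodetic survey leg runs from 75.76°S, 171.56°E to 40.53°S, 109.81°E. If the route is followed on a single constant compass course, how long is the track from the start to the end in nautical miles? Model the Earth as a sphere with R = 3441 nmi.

Rhumb course C = atan2(Δλ, Δψ) with Δψ = ln[tan(π/4+φ₂/2)/tan(π/4+φ₁/2)] = +1.3051, Δλ = -1.0777 → C = 320.45°
d = R·|Δφ| / |cos C| = 3441·0.61488 / 0.77108 = 2744 nmi

2744 nmi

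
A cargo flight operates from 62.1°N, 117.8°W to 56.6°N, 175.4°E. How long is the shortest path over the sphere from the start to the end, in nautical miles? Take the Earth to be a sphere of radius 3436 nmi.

1975 nmi

Haversine: a = sin²(Δφ/2)+cos φ₁ cos φ₂ sin²(Δλ/2) = 0.08036;  σ = 2·atan2(√a,√(1−a))
σ = 32.935° → d = Rσ = 3436·0.57483 = 1975 nmi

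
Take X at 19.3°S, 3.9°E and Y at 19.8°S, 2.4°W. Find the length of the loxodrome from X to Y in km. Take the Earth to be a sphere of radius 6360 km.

661 km

Rhumb course C = atan2(Δλ, Δψ) with Δψ = ln[tan(π/4+φ₂/2)/tan(π/4+φ₁/2)] = -0.0093, Δλ = -0.1100 → C = 265.19°
d = R·|Δφ| / |cos C| = 6360·0.00873 / 0.08392 = 661 km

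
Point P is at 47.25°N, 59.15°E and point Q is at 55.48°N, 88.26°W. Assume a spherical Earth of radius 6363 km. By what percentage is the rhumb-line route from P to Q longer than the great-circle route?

25.0%

Great circle: σ = 1.2860 rad → d_gc = Rσ = 8183.1 km
Rhumb: Δφ = +0.1436, Δλ = -2.5728, Δψ = +0.2309, q = Δφ/Δψ = 0.6221 → d_rh = R√(Δφ²+q²Δλ²) = 10225.7 km
Excess = (10225.7 − 8183.1) / 8183.1 = 2042.6 / 8183.1 = 24.96% ≈ 25.0%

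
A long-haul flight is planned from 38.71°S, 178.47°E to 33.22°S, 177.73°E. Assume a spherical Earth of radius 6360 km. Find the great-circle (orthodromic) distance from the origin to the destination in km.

Haversine: a = sin²(Δφ/2)+cos φ₁ cos φ₂ sin²(Δλ/2) = 0.00232;  σ = 2·atan2(√a,√(1−a))
σ = 5.523° → d = Rσ = 6360·0.09639 = 613 km

613 km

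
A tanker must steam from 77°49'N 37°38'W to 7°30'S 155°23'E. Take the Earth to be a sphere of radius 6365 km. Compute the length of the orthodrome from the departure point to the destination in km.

12148 km

Haversine: a = sin²(Δφ/2)+cos φ₁ cos φ₂ sin²(Δλ/2) = 0.66572;  σ = 2·atan2(√a,√(1−a))
σ = 109.357° → d = Rσ = 6365·1.90863 = 12148 km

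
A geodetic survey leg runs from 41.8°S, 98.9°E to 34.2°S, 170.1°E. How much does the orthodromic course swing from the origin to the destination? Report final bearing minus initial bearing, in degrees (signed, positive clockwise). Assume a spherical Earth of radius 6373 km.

-47.7°

Initial bearing θ₁ = atan2(sin Δλ cos φ₂, cos φ₁ sin φ₂ − sin φ₁ cos φ₂ cos Δλ) = 107.13°
Final bearing θ₂ = (initial bearing from the destination back to the start) + 180° = 59.47°
Δθ = θ₂ − θ₁ = -47.7°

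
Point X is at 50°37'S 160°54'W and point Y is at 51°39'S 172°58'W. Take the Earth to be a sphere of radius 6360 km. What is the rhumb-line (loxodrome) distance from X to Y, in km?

Rhumb course C = atan2(Δλ, Δψ) with Δψ = ln[tan(π/4+φ₂/2)/tan(π/4+φ₁/2)] = -0.0287, Δλ = -0.2106 → C = 262.23°
d = R·|Δφ| / |cos C| = 6360·0.01804 / 0.13522 = 848 km

848 km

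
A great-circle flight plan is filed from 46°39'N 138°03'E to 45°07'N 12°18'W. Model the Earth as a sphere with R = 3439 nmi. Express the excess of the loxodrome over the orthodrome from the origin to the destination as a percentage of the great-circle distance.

Great circle: σ = 1.4764 rad → d_gc = Rσ = 5077.3 nmi
Rhumb: Δφ = -0.0268, Δλ = -2.6241, Δψ = -0.0384, q = Δφ/Δψ = 0.6961 → d_rh = R√(Δφ²+q²Δλ²) = 6282.1 nmi
Excess = (6282.1 − 5077.3) / 5077.3 = 1204.8 / 5077.3 = 23.73% ≈ 23.7%

23.7%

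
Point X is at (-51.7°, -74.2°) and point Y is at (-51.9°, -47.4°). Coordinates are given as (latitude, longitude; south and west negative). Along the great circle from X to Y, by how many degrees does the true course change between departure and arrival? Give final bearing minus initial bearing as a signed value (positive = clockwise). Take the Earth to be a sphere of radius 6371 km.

-21.2°

Initial bearing θ₁ = atan2(sin Δλ cos φ₂, cos φ₁ sin φ₂ − sin φ₁ cos φ₂ cos Δλ) = 101.28°
Final bearing θ₂ = (initial bearing from the destination back to the start) + 180° = 80.07°
Δθ = θ₂ − θ₁ = -21.2°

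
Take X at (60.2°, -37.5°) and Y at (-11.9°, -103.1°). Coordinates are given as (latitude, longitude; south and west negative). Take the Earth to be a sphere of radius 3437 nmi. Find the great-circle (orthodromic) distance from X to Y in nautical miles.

5323 nmi

cos σ = sin φ₁ sin φ₂ + cos φ₁ cos φ₂ cos Δλ
      = sin(60.20°)sin(-11.90°) + cos(60.20°)cos(-11.90°)cos(-65.60°) = 0.0220
σ = 88.742° → d = Rσ = 3437·1.54884 = 5323 nmi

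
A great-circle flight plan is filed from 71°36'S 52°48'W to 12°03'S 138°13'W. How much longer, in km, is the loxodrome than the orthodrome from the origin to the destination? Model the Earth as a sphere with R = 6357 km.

Great circle: cos σ = sin φ₁ sin φ₂ + cos φ₁ cos φ₂ cos Δλ,  σ = 1.3462 rad → d_gc = 8557.5 km
Rhumb line: Δψ = +1.6085, q = Δφ/Δψ = 0.6462, d_rh = R√(Δφ²+q²Δλ²) = 9008.5 km
Excess = 9008.5 − 8557.5 = 451.0 ≈ 451 km

451 km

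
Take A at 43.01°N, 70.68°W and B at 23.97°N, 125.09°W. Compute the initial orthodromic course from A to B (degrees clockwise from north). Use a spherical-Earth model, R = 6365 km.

264.9°

N = sin Δλ·cos φ₂ = -0.7431;  D = cos φ₁ sin φ₂ − sin φ₁ cos φ₂ cos Δλ = -0.0657
initial course = atan2(N, D) = 264.95°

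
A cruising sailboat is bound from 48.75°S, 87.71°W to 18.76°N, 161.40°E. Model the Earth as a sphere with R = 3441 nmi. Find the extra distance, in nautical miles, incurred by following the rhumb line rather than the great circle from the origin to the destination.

Great circle: cos σ = sin φ₁ sin φ₂ + cos φ₁ cos φ₂ cos Δλ,  σ = 2.0538 rad → d_gc = 7067.0 nmi
Rhumb line: Δψ = +1.3106, q = Δφ/Δψ = 0.8990, d_rh = R√(Δφ²+q²Δλ²) = 7230.9 nmi
Excess = 7230.9 − 7067.0 = 163.9 ≈ 164 nmi

164 nmi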